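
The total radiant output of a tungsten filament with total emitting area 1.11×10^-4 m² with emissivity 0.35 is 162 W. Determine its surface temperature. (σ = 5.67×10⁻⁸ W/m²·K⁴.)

T ≈ 2930 K

From P = εσAT⁴, T = (P / εσA)^(1/4) = (162 / (0.35 × 5.67×10⁻⁸ × 1.11×10^-4))^(1/4).
T = (7.35×10^13)^(1/4) = 2930 K.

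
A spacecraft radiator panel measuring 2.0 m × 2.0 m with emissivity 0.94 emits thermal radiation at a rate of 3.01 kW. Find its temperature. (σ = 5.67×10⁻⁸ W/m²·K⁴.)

T ≈ 345 K

A = 2.0 × 2.0 = 4.00 m².
From P = εσAT⁴, T = (P / εσA)^(1/4) = (3010 / (0.94 × 5.67×10⁻⁸ × 4.00))^(1/4).
T = (1.41×10^10)^(1/4) = 345 K.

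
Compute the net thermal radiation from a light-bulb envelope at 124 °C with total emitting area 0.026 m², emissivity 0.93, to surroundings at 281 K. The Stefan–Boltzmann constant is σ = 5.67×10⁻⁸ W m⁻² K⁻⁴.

Q ≈ 25.5 W

Convert: 124 °C = 397 K.
Q = εσA(T⁴ − T_s⁴). T⁴ − T_s⁴ = (397)⁴ − (281)⁴ = 2.48×10^10 − 6.23×10^9 = 1.86×10^10 K⁴.
Q = 0.93 × 5.67×10⁻⁸ × 0.0260 × 1.86×10^10 = 25.5 W.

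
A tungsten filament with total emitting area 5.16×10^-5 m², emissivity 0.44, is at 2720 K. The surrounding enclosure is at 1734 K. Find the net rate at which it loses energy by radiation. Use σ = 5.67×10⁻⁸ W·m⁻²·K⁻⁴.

Q ≈ 58.8 W

Q = εσA(T⁴ − T_s⁴). T⁴ − T_s⁴ = (2720)⁴ − (1734)⁴ = 5.47×10^13 − 9.04×10^12 = 4.57×10^13 K⁴.
Q = 0.44 × 5.67×10⁻⁸ × 5.16×10^-5 × 4.57×10^13 = 58.8 W.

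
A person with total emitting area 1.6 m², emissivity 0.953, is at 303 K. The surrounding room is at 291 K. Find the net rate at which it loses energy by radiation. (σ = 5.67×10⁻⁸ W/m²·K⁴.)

Q = εσA(T⁴ − T_s⁴). T⁴ − T_s⁴ = (303)⁴ − (291)⁴ = 8.43×10^9 − 7.17×10^9 = 1.26×10^9 K⁴.
Q = 0.953 × 5.67×10⁻⁸ × 1.60 × 1.26×10^9 = 109 W.

Q ≈ 109 W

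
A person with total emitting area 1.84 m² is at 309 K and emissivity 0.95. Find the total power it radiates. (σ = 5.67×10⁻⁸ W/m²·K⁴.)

P ≈ 904 W

Stefan–Boltzmann: P = εσAT⁴ = 0.95 × 5.67×10⁻⁸ × 1.84 × (309)⁴ = 0.95 × 5.67×10⁻⁸ × 1.84 × 9.12×10^9.
P = 904 W.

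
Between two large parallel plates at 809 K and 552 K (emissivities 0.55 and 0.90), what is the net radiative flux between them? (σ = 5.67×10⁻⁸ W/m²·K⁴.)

For two large parallel gray plates, q = σ(T₁⁴ − T₂⁴) / (1/ε₁ + 1/ε₂ − 1).
1/ε₁ + 1/ε₂ − 1 = 1/0.55 + 1/0.90 − 1 = 1.929.
T₁⁴ − T₂⁴ = 4.28×10^11 − 9.28×10^10 = 3.36×10^11 K⁴.
q = 5.67×10⁻⁸ × 3.36×10^11 / 1.929 = 9860 W/m².

q ≈ 9860 W/m²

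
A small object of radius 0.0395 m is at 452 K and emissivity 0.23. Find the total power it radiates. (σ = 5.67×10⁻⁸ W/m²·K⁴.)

P ≈ 10.7 W

A = 4πr² = 4π × (0.0395)² = 0.0196 m².
P = εσAT⁴ = 0.23 × 5.67×10⁻⁸ × 0.0196 × (452)⁴ = 0.23 × 5.67×10⁻⁸ × 0.0196 × 4.17×10^10.
P = 10.7 W.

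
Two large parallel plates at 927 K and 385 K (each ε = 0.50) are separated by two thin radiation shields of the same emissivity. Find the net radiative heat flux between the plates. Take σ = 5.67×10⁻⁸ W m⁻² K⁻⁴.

Each of the 3 gaps contributes resistance (2/ε − 1) = 2/0.50 − 1 = 3.000; total = 9.000.
q = σ(T₁⁴ − T₂⁴) / 9.000 = 5.67×10⁻⁸ × 7.16×10^11 / 9.000 = 4510 W/m².

q ≈ 4510 W/m²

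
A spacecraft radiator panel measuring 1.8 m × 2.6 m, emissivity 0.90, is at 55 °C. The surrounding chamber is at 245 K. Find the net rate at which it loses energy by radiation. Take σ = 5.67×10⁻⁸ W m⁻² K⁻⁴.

Q ≈ 1900 W

A = 1.8 × 2.6 = 4.68 m².
Convert: 55 °C = 328 K.
Q = εσA(T⁴ − T_s⁴). T⁴ − T_s⁴ = (328)⁴ − (245)⁴ = 1.16×10^10 − 3.60×10^9 = 7.97×10^9 K⁴.
Q = 0.90 × 5.67×10⁻⁸ × 4.68 × 7.97×10^9 = 1900 W.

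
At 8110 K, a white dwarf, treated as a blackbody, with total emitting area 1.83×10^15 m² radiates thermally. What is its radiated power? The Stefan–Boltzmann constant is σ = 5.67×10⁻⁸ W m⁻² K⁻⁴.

P = σAT⁴ = 5.67×10⁻⁸ × 1.83×10^15 × (8110)⁴ = 5.67×10⁻⁸ × 1.83×10^15 × 4.33×10^15.
P = 4.49×10^23 W.

P ≈ 4.49×10^23 W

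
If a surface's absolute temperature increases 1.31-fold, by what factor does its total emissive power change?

P ∝ T⁴, so the power scales as (1.31)⁴ = 2.94.

factor ≈ 2.94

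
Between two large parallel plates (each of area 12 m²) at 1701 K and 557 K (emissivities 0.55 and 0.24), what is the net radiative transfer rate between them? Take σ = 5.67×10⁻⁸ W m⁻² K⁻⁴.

For two large parallel gray plates, q = σ(T₁⁴ − T₂⁴) / (1/ε₁ + 1/ε₂ − 1).
1/ε₁ + 1/ε₂ − 1 = 1/0.55 + 1/0.24 − 1 = 4.985.
T₁⁴ − T₂⁴ = 8.37×10^12 − 9.63×10^10 = 8.28×10^12 K⁴.
q = 5.67×10⁻⁸ × 8.28×10^12 / 4.985 = 94100 W/m².
Q = q·A = 94100 × 12 = 1.13×10^6 W.

Q ≈ 1.13×10^6 W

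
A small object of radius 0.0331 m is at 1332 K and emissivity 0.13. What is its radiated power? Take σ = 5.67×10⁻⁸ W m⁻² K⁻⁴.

P ≈ 319 W

A = 4πr² = 4π × (0.0331)² = 0.0138 m².
P = εσAT⁴ = 0.13 × 5.67×10⁻⁸ × 0.0138 × (1332)⁴ = 0.13 × 5.67×10⁻⁸ × 0.0138 × 3.15×10^12.
P = 319 W.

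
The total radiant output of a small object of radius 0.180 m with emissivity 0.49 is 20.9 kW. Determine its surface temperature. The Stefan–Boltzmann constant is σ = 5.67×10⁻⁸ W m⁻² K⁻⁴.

A = 4πr² = 4π × (0.180)² = 0.407 m².
From P = εσAT⁴, T = (P / εσA)^(1/4) = (20900 / (0.49 × 5.67×10⁻⁸ × 0.407))^(1/4).
T = (1.85×10^12)^(1/4) = 1170 K.

T ≈ 1170 K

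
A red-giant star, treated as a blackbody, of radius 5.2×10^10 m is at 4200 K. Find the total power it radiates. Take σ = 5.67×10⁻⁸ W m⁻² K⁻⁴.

A = 4πr² = 4π × (5.2×10^10)² = 3.40×10^22 m².
P = σAT⁴ = 5.67×10⁻⁸ × 3.40×10^22 × (4200)⁴ = 5.67×10⁻⁸ × 3.40×10^22 × 3.11×10^14.
P = 6.00×10^29 W.

P ≈ 6.00×10^29 W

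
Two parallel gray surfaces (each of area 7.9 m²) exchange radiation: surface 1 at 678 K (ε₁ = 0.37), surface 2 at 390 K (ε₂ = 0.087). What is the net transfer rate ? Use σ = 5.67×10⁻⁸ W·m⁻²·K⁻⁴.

For two large parallel gray plates, q = σ(T₁⁴ − T₂⁴) / (1/ε₁ + 1/ε₂ − 1).
1/ε₁ + 1/ε₂ − 1 = 1/0.37 + 1/0.087 − 1 = 13.20.
T₁⁴ − T₂⁴ = 2.11×10^11 − 2.31×10^10 = 1.88×10^11 K⁴.
q = 5.67×10⁻⁸ × 1.88×10^11 / 13.20 = 808 W/m².
Q = q·A = 808 × 7.9 = 6390 W.

Q ≈ 6390 W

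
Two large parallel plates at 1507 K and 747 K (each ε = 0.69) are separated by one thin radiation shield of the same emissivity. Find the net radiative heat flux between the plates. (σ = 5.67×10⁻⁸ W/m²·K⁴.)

q ≈ 72400 W/m²

Each of the 2 gaps contributes resistance (2/ε − 1) = 2/0.69 − 1 = 1.899; total = 3.797.
q = σ(T₁⁴ − T₂⁴) / 3.797 = 5.67×10⁻⁸ × 4.85×10^12 / 3.797 = 72400 W/m².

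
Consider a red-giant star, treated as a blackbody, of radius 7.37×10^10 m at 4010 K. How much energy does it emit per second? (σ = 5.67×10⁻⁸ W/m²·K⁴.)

P ≈ 1.00×10^30 W

A = 4πr² = 4π × (7.37×10^10)² = 6.83×10^22 m².
P = σAT⁴ = 5.67×10⁻⁸ × 6.83×10^22 × (4010)⁴ = 5.67×10⁻⁸ × 6.83×10^22 × 2.59×10^14.
P = 1.00×10^30 W.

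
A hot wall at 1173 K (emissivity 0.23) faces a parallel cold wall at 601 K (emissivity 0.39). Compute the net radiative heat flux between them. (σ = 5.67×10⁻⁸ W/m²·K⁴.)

q ≈ 16900 W/m²

For two large parallel gray plates, q = σ(T₁⁴ − T₂⁴) / (1/ε₁ + 1/ε₂ − 1).
1/ε₁ + 1/ε₂ − 1 = 1/0.23 + 1/0.39 − 1 = 5.912.
T₁⁴ − T₂⁴ = 1.89×10^12 − 1.30×10^11 = 1.76×10^12 K⁴.
q = 5.67×10⁻⁸ × 1.76×10^12 / 5.912 = 16900 W/m².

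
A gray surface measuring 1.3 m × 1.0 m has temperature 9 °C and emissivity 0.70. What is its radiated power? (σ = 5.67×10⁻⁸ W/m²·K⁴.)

A = 1.3 × 1.0 = 1.30 m².
9 °C = 282 K.
Stefan–Boltzmann: P = εσAT⁴ = 0.70 × 5.67×10⁻⁸ × 1.30 × (282)⁴ = 0.70 × 5.67×10⁻⁸ × 1.30 × 6.32×10^9.
P = 326 W.

P ≈ 326 W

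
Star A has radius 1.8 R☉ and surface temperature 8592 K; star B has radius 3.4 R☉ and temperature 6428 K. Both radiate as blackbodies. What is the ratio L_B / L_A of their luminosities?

L = 4πR²σT⁴ ∝ R²T⁴, so L_B/L_A = (3.4/1.8)² × (6428/8592)⁴ = 3.57 × 0.313 = 1.12.

L_B/L_A ≈ 1.12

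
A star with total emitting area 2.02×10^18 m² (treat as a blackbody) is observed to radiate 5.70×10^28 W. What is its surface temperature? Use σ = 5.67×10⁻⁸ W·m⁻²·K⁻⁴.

T ≈ 26600 K

From P = σAT⁴, T = (P / σA)^(1/4) = (5.70×10^28 / (5.67×10⁻⁸ × 2.02×10^18))^(1/4).
T = (4.98×10^17)^(1/4) = 26600 K.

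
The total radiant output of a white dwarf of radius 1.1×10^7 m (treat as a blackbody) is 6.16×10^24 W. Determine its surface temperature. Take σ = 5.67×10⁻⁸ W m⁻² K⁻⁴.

T ≈ 16300 K

A = 4πr² = 4π × (1.1×10^7)² = 1.52×10^15 m².
From P = σAT⁴, T = (P / σA)^(1/4) = (6.16×10^24 / (5.67×10⁻⁸ × 1.52×10^15))^(1/4).
T = (7.15×10^16)^(1/4) = 16300 K.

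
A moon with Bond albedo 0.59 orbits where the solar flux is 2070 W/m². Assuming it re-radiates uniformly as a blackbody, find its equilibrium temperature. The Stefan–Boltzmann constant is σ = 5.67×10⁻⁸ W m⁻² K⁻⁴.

Power absorbed = (1−a)S·πR²; power emitted = 4πR²σT⁴. Equating and cancelling πR²:
T = ((1−a)S / 4σ)^(1/4) = (849 / (4 × 5.67×10⁻⁸))^(1/4) = (3.74×10^9)^(1/4).
T = 247 K.

T ≈ 247 K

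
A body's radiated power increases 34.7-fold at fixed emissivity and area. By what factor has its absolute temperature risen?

factor ≈ 2.43

P ∝ T⁴ ⇒ T ∝ P^(1/4), so T scales by (34.7)^(1/4) = 2.43.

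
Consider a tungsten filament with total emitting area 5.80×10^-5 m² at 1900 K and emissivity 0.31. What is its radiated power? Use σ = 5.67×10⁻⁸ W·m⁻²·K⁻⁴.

P = εσAT⁴ = 0.31 × 5.67×10⁻⁸ × 5.80×10^-5 × (1900)⁴ = 0.31 × 5.67×10⁻⁸ × 5.80×10^-5 × 1.30×10^13.
P = 13.3 W.

P ≈ 13.3 W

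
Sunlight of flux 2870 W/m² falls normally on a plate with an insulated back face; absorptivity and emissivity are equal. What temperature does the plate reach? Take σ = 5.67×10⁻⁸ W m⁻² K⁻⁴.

T ≈ 474 K

Absorbed flux αS = emitted flux εσT⁴ (one radiating face); with α = ε, T = (S/σ)^(1/4).
T = (2870 / 5.67×10⁻⁸)^(1/4) = (5.06×10^10)^(1/4).
T = 474 K.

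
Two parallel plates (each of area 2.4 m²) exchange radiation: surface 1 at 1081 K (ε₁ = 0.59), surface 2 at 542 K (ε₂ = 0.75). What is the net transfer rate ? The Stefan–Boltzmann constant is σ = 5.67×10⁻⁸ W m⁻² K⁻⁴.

For two large parallel gray plates, q = σ(T₁⁴ − T₂⁴) / (1/ε₁ + 1/ε₂ − 1).
1/ε₁ + 1/ε₂ − 1 = 1/0.59 + 1/0.75 − 1 = 2.028.
T₁⁴ − T₂⁴ = 1.37×10^12 − 8.63×10^10 = 1.28×10^12 K⁴.
q = 5.67×10⁻⁸ × 1.28×10^12 / 2.028 = 35800 W/m².
Q = q·A = 35800 × 2.4 = 85800 W.

Q ≈ 85800 W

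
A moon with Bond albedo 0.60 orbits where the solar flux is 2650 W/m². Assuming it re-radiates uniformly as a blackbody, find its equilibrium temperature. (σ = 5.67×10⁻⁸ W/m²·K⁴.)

T ≈ 261 K

Power absorbed = (1−a)S·πR²; power emitted = 4πR²σT⁴. Equating and cancelling πR²:
T = ((1−a)S / 4σ)^(1/4) = (1060 / (4 × 5.67×10⁻⁸))^(1/4) = (4.67×10^9)^(1/4).
T = 261 K.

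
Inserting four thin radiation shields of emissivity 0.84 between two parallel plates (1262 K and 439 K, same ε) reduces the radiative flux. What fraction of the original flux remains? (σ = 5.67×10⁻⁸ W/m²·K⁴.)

ratio ≈ 0.200

With N identical shields there are N+1 = 5 gaps in series, each with the same radiative resistance, so the flux falls to 1/(N+1) of its unshielded value.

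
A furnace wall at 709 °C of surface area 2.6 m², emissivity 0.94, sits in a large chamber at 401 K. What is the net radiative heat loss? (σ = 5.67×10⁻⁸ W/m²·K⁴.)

Convert: 709 °C = 982 K.
Q = εσA(T⁴ − T_s⁴). T⁴ − T_s⁴ = (982)⁴ − (401)⁴ = 9.30×10^11 − 2.59×10^10 = 9.04×10^11 K⁴.
Q = 0.94 × 5.67×10⁻⁸ × 2.60 × 9.04×10^11 = 1.25×10^5 W.

Q ≈ 1.25×10^5 W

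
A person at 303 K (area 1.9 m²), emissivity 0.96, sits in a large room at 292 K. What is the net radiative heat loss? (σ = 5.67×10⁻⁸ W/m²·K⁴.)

Q ≈ 120 W

Q = εσA(T⁴ − T_s⁴). T⁴ − T_s⁴ = (303)⁴ − (292)⁴ = 8.43×10^9 − 7.27×10^9 = 1.16×10^9 K⁴.
Q = 0.96 × 5.67×10⁻⁸ × 1.90 × 1.16×10^9 = 120 W.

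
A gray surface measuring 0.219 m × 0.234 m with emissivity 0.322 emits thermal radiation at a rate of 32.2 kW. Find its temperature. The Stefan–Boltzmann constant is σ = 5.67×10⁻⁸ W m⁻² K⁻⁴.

T ≈ 2420 K

A = 0.219 × 0.234 = 0.0512 m².
From P = εσAT⁴, T = (P / εσA)^(1/4) = (32200 / (0.322 × 5.67×10⁻⁸ × 0.0512))^(1/4).
T = (3.44×10^13)^(1/4) = 2420 K.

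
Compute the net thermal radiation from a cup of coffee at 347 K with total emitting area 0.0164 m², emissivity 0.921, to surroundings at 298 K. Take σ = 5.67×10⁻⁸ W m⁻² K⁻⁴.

Q = εσA(T⁴ − T_s⁴). T⁴ − T_s⁴ = (347)⁴ − (298)⁴ = 1.45×10^10 − 7.89×10^9 = 6.61×10^9 K⁴.
Q = 0.921 × 5.67×10⁻⁸ × 0.0164 × 6.61×10^9 = 5.66 W.

Q ≈ 5.66 W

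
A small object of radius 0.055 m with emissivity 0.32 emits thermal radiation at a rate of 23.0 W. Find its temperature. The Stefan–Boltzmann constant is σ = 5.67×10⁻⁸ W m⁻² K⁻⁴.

A = 4πr² = 4π × (0.055)² = 0.0380 m².
From P = εσAT⁴, T = (P / εσA)^(1/4) = (23.0 / (0.32 × 5.67×10⁻⁸ × 0.0380))^(1/4).
T = (3.33×10^10)^(1/4) = 427 K.

T ≈ 427 K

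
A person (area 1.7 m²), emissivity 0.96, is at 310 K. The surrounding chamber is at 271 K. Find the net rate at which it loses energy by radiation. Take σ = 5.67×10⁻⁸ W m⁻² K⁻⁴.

Q = εσA(T⁴ − T_s⁴). T⁴ − T_s⁴ = (310)⁴ − (271)⁴ = 9.24×10^9 − 5.39×10^9 = 3.84×10^9 K⁴.
Q = 0.96 × 5.67×10⁻⁸ × 1.70 × 3.84×10^9 = 355 W.

Q ≈ 355 W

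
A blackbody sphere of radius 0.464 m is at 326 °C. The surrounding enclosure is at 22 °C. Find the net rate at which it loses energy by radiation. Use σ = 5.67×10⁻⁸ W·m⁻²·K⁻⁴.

Q ≈ 18600 W

A = 4πr² = 4π × (0.464)² = 2.71 m².
Convert: 326 °C = 599 K; 22 °C = 295 K.
Q = σA(T⁴ − T_s⁴). T⁴ − T_s⁴ = (599)⁴ − (295)⁴ = 1.29×10^11 − 7.57×10^9 = 1.21×10^11 K⁴.
Q = 5.67×10⁻⁸ × 2.71 × 1.21×10^11 = 18600 W.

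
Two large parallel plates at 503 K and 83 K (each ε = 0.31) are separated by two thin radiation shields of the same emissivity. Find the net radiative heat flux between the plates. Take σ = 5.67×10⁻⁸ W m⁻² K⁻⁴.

Each of the 3 gaps contributes resistance (2/ε − 1) = 2/0.31 − 1 = 5.452; total = 16.35.
q = σ(T₁⁴ − T₂⁴) / 16.35 = 5.67×10⁻⁸ × 6.40×10^10 / 16.35 = 222 W/m².

q ≈ 222 W/m²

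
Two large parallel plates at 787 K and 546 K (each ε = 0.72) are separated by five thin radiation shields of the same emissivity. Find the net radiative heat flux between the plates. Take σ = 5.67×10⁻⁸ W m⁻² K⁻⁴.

Each of the 6 gaps contributes resistance (2/ε − 1) = 2/0.72 − 1 = 1.778; total = 10.67.
q = σ(T₁⁴ − T₂⁴) / 10.67 = 5.67×10⁻⁸ × 2.95×10^11 / 10.67 = 1570 W/m².

q ≈ 1570 W/m²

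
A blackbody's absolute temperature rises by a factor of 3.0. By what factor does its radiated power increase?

P ∝ T⁴, so the power scales as (3.0)⁴ = 81.0.

factor ≈ 81.0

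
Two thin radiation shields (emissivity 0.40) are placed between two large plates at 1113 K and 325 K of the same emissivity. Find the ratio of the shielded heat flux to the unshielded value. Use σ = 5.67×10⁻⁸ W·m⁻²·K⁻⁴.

With N identical shields there are N+1 = 3 gaps in series, each with the same radiative resistance, so the flux falls to 1/(N+1) of its unshielded value.

ratio ≈ 0.333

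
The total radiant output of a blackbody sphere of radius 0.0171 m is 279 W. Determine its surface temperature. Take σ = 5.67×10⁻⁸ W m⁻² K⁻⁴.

A = 4πr² = 4π × (0.0171)² = 3.67×10^-3 m².
From P = σAT⁴, T = (P / σA)^(1/4) = (279 / (5.67×10⁻⁸ × 3.67×10^-3))^(1/4).
T = (1.34×10^12)^(1/4) = 1080 K.

T ≈ 1080 K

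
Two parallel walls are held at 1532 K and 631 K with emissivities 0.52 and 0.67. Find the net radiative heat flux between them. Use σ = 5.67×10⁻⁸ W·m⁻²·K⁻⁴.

q ≈ 1.26×10^5 W/m²

For two large parallel gray plates, q = σ(T₁⁴ − T₂⁴) / (1/ε₁ + 1/ε₂ − 1).
1/ε₁ + 1/ε₂ − 1 = 1/0.52 + 1/0.67 − 1 = 2.416.
T₁⁴ − T₂⁴ = 5.51×10^12 − 1.59×10^11 = 5.35×10^12 K⁴.
q = 5.67×10⁻⁸ × 5.35×10^12 / 2.416 = 1.26×10^5 W/m².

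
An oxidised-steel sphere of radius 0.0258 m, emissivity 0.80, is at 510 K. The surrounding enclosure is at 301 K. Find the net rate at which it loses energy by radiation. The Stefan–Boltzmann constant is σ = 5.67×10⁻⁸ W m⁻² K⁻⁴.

Q ≈ 22.6 W

A = 4πr² = 4π × (0.0258)² = 8.36×10^-3 m².
Q = εσA(T⁴ − T_s⁴). T⁴ − T_s⁴ = (510)⁴ − (301)⁴ = 6.77×10^10 − 8.21×10^9 = 5.94×10^10 K⁴.
Q = 0.80 × 5.67×10⁻⁸ × 8.36×10^-3 × 5.94×10^10 = 22.6 W.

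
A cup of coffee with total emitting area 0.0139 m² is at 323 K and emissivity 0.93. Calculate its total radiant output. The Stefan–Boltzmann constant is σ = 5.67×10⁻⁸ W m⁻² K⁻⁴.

P = εσAT⁴ = 0.93 × 5.67×10⁻⁸ × 0.0139 × (323)⁴ = 0.93 × 5.67×10⁻⁸ × 0.0139 × 1.09×10^10.
P = 7.98 W.

P ≈ 7.98 W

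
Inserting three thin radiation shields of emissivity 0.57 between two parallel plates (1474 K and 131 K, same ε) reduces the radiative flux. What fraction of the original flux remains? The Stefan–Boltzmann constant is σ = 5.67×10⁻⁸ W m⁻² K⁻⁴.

With N identical shields there are N+1 = 4 gaps in series, each with the same radiative resistance, so the flux falls to 1/(N+1) of its unshielded value.

ratio ≈ 0.250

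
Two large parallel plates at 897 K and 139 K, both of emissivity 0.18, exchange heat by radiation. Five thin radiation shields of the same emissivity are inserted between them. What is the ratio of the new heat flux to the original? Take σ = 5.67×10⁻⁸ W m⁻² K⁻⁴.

With N identical shields there are N+1 = 6 gaps in series, each with the same radiative resistance, so the flux falls to 1/(N+1) of its unshielded value.

ratio ≈ 0.167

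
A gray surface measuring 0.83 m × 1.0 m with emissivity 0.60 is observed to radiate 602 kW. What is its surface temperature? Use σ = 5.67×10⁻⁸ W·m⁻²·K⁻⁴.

A = 0.83 × 1.0 = 0.830 m².
From P = εσAT⁴, T = (P / εσA)^(1/4) = (6.02×10^5 / (0.60 × 5.67×10⁻⁸ × 0.830))^(1/4).
T = (2.13×10^13)^(1/4) = 2150 K.

T ≈ 2150 K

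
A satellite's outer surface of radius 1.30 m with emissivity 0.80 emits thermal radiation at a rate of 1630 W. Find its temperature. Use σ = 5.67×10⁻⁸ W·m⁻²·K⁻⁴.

A = 4πr² = 4π × (1.30)² = 21.2 m².
From P = εσAT⁴, T = (P / εσA)^(1/4) = (1630 / (0.80 × 5.67×10⁻⁸ × 21.2))^(1/4).
T = (1.69×10^9)^(1/4) = 203 K.

T ≈ 203 K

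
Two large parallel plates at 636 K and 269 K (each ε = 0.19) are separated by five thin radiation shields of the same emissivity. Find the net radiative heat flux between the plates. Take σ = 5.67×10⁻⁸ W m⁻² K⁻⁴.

Each of the 6 gaps contributes resistance (2/ε − 1) = 2/0.19 − 1 = 9.526; total = 57.16.
q = σ(T₁⁴ − T₂⁴) / 57.16 = 5.67×10⁻⁸ × 1.58×10^11 / 57.16 = 157 W/m².

q ≈ 157 W/m²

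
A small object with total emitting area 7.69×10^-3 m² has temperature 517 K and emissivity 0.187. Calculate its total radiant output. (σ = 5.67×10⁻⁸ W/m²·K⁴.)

P = εσAT⁴ = 0.187 × 5.67×10⁻⁸ × 7.69×10^-3 × (517)⁴ = 0.187 × 5.67×10⁻⁸ × 7.69×10^-3 × 7.14×10^10.
P = 5.83 W.

P ≈ 5.83 W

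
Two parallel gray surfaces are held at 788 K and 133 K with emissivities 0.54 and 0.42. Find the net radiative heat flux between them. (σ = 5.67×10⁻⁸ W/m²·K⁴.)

For two large parallel gray plates, q = σ(T₁⁴ − T₂⁴) / (1/ε₁ + 1/ε₂ − 1).
1/ε₁ + 1/ε₂ − 1 = 1/0.54 + 1/0.42 − 1 = 3.233.
T₁⁴ − T₂⁴ = 3.86×10^11 − 3.13×10^8 = 3.85×10^11 K⁴.
q = 5.67×10⁻⁸ × 3.85×10^11 / 3.233 = 6760 W/m².

q ≈ 6760 W/m²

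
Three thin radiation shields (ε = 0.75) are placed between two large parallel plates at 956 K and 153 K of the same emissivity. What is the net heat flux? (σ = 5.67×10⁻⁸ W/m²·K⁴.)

Each of the 4 gaps contributes resistance (2/ε − 1) = 2/0.75 − 1 = 1.667; total = 6.667.
q = σ(T₁⁴ − T₂⁴) / 6.667 = 5.67×10⁻⁸ × 8.35×10^11 / 6.667 = 7100 W/m².

q ≈ 7100 W/m²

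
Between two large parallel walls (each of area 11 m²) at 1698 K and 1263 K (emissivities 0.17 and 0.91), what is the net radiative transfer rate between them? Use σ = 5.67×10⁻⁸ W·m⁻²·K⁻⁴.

For two large parallel gray plates, q = σ(T₁⁴ − T₂⁴) / (1/ε₁ + 1/ε₂ − 1).
1/ε₁ + 1/ε₂ − 1 = 1/0.17 + 1/0.91 − 1 = 5.981.
T₁⁴ − T₂⁴ = 8.31×10^12 − 2.54×10^12 = 5.77×10^12 K⁴.
q = 5.67×10⁻⁸ × 5.77×10^12 / 5.981 = 54700 W/m².
Q = q·A = 54700 × 11 = 6.01×10^5 W.

Q ≈ 6.01×10^5 W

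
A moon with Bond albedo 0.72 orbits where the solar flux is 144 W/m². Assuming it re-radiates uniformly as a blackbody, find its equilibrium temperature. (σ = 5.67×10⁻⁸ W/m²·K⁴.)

Power absorbed = (1−a)S·πR²; power emitted = 4πR²σT⁴. Equating and cancelling πR²:
T = ((1−a)S / 4σ)^(1/4) = (40.3 / (4 × 5.67×10⁻⁸))^(1/4) = (1.78×10^8)^(1/4).
T = 115 K.

T ≈ 115 K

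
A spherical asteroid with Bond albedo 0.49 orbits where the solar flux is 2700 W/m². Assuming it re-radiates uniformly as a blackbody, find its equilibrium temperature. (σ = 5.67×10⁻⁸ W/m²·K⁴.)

Power absorbed = (1−a)S·πR²; power emitted = 4πR²σT⁴. Equating and cancelling πR²:
T = ((1−a)S / 4σ)^(1/4) = (1380 / (4 × 5.67×10⁻⁸))^(1/4) = (6.07×10^9)^(1/4).
T = 279 K.

T ≈ 279 K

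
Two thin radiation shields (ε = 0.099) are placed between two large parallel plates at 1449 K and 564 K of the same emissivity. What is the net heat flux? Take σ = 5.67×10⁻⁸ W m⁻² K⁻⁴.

Each of the 3 gaps contributes resistance (2/ε − 1) = 2/0.099 − 1 = 19.20; total = 57.61.
q = σ(T₁⁴ − T₂⁴) / 57.61 = 5.67×10⁻⁸ × 4.31×10^12 / 57.61 = 4240 W/m².

q ≈ 4240 W/m²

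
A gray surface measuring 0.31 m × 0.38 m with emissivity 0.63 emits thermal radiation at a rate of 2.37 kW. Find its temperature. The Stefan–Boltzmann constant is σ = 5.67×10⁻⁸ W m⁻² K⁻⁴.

T ≈ 866 K

A = 0.31 × 0.38 = 0.118 m².
From P = εσAT⁴, T = (P / εσA)^(1/4) = (2370 / (0.63 × 5.67×10⁻⁸ × 0.118))^(1/4).
T = (5.63×10^11)^(1/4) = 866 K.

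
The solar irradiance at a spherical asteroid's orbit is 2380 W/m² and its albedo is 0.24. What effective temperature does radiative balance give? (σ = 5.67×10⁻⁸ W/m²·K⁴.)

T ≈ 299 K

Power absorbed = (1−a)S·πR²; power emitted = 4πR²σT⁴. Equating and cancelling πR²:
T = ((1−a)S / 4σ)^(1/4) = (1810 / (4 × 5.67×10⁻⁸))^(1/4) = (7.98×10^9)^(1/4).
T = 299 K.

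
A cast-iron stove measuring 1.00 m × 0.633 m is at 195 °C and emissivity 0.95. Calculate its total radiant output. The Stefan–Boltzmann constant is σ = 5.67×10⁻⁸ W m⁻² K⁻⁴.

P ≈ 1640 W

A = 1.00 × 0.633 = 0.633 m².
195 °C = 468 K.
Stefan–Boltzmann: P = εσAT⁴ = 0.95 × 5.67×10⁻⁸ × 0.633 × (468)⁴ = 0.95 × 5.67×10⁻⁸ × 0.633 × 4.80×10^10.
P = 1640 W.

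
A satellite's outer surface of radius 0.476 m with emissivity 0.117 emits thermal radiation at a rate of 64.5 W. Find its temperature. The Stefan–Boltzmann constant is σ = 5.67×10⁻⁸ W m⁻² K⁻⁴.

T ≈ 242 K

A = 4πr² = 4π × (0.476)² = 2.85 m².
From P = εσAT⁴, T = (P / εσA)^(1/4) = (64.5 / (0.117 × 5.67×10⁻⁸ × 2.85))^(1/4).
T = (3.41×10^9)^(1/4) = 242 K.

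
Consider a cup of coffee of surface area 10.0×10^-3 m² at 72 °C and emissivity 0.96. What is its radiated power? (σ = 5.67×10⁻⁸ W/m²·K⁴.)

72 °C = 345 K.
Stefan–Boltzmann: P = εσAT⁴ = 0.96 × 5.67×10⁻⁸ × 0.0100 × (345)⁴ = 0.96 × 5.67×10⁻⁸ × 0.0100 × 1.42×10^10.
P = 7.71 W.

P ≈ 7.71 W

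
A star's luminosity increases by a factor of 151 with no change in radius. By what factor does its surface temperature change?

factor ≈ 3.51

P ∝ T⁴ ⇒ T ∝ P^(1/4), so T scales by (151)^(1/4) = 3.51.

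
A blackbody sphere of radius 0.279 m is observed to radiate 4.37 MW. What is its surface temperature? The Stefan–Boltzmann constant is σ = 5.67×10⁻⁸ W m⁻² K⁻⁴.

A = 4πr² = 4π × (0.279)² = 0.978 m².
From P = σAT⁴, T = (P / σA)^(1/4) = (4.37×10^6 / (5.67×10⁻⁸ × 0.978))^(1/4).
T = (7.88×10^13)^(1/4) = 2980 K.

T ≈ 2980 K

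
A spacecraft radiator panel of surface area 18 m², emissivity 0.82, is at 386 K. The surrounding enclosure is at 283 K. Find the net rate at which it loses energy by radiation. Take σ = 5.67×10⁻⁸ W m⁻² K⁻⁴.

Q ≈ 13200 W

Q = εσA(T⁴ − T_s⁴). T⁴ − T_s⁴ = (386)⁴ − (283)⁴ = 2.22×10^10 − 6.41×10^9 = 1.58×10^10 K⁴.
Q = 0.82 × 5.67×10⁻⁸ × 18.0 × 1.58×10^10 = 13200 W.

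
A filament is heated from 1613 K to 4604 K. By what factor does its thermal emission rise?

P ∝ T⁴, so the ratio is (4604/1613)⁴ = (2.854)⁴ = 66.4.

ratio ≈ 66.4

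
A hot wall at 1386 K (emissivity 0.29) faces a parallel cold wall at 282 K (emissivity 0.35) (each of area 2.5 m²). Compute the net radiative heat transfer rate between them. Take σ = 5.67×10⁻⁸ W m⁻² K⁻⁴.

Q ≈ 98400 W

For two large parallel gray plates, q = σ(T₁⁴ − T₂⁴) / (1/ε₁ + 1/ε₂ − 1).
1/ε₁ + 1/ε₂ − 1 = 1/0.29 + 1/0.35 − 1 = 5.305.
T₁⁴ − T₂⁴ = 3.69×10^12 − 6.32×10^9 = 3.68×10^12 K⁴.
q = 5.67×10⁻⁸ × 3.68×10^12 / 5.305 = 39400 W/m².
Q = q·A = 39400 × 2.5 = 98400 W.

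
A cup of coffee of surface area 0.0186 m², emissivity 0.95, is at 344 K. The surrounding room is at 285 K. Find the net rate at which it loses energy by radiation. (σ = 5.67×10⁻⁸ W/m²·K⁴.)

Q = εσA(T⁴ − T_s⁴). T⁴ − T_s⁴ = (344)⁴ − (285)⁴ = 1.40×10^10 − 6.60×10^9 = 7.41×10^9 K⁴.
Q = 0.95 × 5.67×10⁻⁸ × 0.0186 × 7.41×10^9 = 7.42 W.

Q ≈ 7.42 W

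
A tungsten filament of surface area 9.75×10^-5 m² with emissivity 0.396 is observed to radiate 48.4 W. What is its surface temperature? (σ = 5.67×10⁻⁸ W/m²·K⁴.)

T ≈ 2170 K

From P = εσAT⁴, T = (P / εσA)^(1/4) = (48.4 / (0.396 × 5.67×10⁻⁸ × 9.75×10^-5))^(1/4).
T = (2.21×10^13)^(1/4) = 2170 K.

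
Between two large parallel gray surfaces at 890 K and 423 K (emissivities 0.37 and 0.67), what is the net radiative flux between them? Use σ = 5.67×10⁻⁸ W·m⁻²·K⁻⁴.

For two large parallel gray plates, q = σ(T₁⁴ − T₂⁴) / (1/ε₁ + 1/ε₂ − 1).
1/ε₁ + 1/ε₂ − 1 = 1/0.37 + 1/0.67 − 1 = 3.195.
T₁⁴ − T₂⁴ = 6.27×10^11 − 3.20×10^10 = 5.95×10^11 K⁴.
q = 5.67×10⁻⁸ × 5.95×10^11 / 3.195 = 10600 W/m².

q ≈ 10600 W/m²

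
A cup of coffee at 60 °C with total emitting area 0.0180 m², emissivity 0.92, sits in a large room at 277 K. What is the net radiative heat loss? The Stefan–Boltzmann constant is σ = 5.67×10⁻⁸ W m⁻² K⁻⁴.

Convert: 60 °C = 333 K.
Q = εσA(T⁴ − T_s⁴). T⁴ − T_s⁴ = (333)⁴ − (277)⁴ = 1.23×10^10 − 5.89×10^9 = 6.41×10^9 K⁴.
Q = 0.92 × 5.67×10⁻⁸ × 0.0180 × 6.41×10^9 = 6.02 W.

Q ≈ 6.02 W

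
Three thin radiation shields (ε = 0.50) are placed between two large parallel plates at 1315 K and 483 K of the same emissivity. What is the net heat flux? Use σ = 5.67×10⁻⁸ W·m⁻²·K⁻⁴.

Each of the 4 gaps contributes resistance (2/ε − 1) = 2/0.50 − 1 = 3.000; total = 12.00.
q = σ(T₁⁴ − T₂⁴) / 12.00 = 5.67×10⁻⁸ × 2.94×10^12 / 12.00 = 13900 W/m².

q ≈ 13900 W/m²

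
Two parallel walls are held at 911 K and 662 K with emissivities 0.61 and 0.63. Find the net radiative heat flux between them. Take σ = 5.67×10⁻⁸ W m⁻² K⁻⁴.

For two large parallel gray plates, q = σ(T₁⁴ − T₂⁴) / (1/ε₁ + 1/ε₂ − 1).
1/ε₁ + 1/ε₂ − 1 = 1/0.61 + 1/0.63 − 1 = 2.227.
T₁⁴ − T₂⁴ = 6.89×10^11 − 1.92×10^11 = 4.97×10^11 K⁴.
q = 5.67×10⁻⁸ × 4.97×10^11 / 2.227 = 12600 W/m².

q ≈ 12600 W/m²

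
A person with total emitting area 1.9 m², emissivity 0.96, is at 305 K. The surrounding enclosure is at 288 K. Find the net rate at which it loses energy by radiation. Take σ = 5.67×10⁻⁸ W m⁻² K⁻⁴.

Q ≈ 183 W

Q = εσA(T⁴ − T_s⁴). T⁴ − T_s⁴ = (305)⁴ − (288)⁴ = 8.65×10^9 − 6.88×10^9 = 1.77×10^9 K⁴.
Q = 0.96 × 5.67×10⁻⁸ × 1.90 × 1.77×10^9 = 183 W.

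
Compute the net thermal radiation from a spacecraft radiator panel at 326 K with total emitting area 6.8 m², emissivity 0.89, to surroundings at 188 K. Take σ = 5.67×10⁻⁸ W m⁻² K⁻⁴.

Q = εσA(T⁴ − T_s⁴). T⁴ − T_s⁴ = (326)⁴ − (188)⁴ = 1.13×10^10 − 1.25×10^9 = 1.00×10^10 K⁴.
Q = 0.89 × 5.67×10⁻⁸ × 6.80 × 1.00×10^10 = 3450 W.

Q ≈ 3450 W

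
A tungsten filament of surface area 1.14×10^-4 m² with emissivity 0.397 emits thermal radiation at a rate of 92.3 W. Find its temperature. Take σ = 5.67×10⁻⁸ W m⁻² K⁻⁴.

T ≈ 2450 K

From P = εσAT⁴, T = (P / εσA)^(1/4) = (92.3 / (0.397 × 5.67×10⁻⁸ × 1.14×10^-4))^(1/4).
T = (3.60×10^13)^(1/4) = 2450 K.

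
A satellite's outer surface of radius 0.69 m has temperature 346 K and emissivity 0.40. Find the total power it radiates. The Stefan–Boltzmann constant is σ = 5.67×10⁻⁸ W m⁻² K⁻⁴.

A = 4πr² = 4π × (0.69)² = 5.98 m².
Stefan–Boltzmann: P = εσAT⁴ = 0.40 × 5.67×10⁻⁸ × 5.98 × (346)⁴ = 0.40 × 5.67×10⁻⁸ × 5.98 × 1.43×10^10.
P = 1940 W.

P ≈ 1940 W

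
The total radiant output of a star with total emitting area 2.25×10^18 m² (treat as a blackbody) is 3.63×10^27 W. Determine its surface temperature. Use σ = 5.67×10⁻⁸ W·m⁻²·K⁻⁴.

From P = σAT⁴, T = (P / σA)^(1/4) = (3.63×10^27 / (5.67×10⁻⁸ × 2.25×10^18))^(1/4).
T = (2.85×10^16)^(1/4) = 13000 K.

T ≈ 13000 K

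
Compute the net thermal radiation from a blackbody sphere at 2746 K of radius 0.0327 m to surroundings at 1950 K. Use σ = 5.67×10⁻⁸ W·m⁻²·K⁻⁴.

Q ≈ 32300 W

A = 4πr² = 4π × (0.0327)² = 0.0134 m².
Q = σA(T⁴ − T_s⁴). T⁴ − T_s⁴ = (2746)⁴ − (1950)⁴ = 5.69×10^13 − 1.45×10^13 = 4.24×10^13 K⁴.
Q = 5.67×10⁻⁸ × 0.0134 × 4.24×10^13 = 32300 W.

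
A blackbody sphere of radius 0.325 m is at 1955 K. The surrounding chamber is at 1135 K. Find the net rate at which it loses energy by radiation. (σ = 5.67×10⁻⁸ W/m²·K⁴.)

A = 4πr² = 4π × (0.325)² = 1.33 m².
Q = σA(T⁴ − T_s⁴). T⁴ − T_s⁴ = (1955)⁴ − (1135)⁴ = 1.46×10^13 − 1.66×10^12 = 1.29×10^13 K⁴.
Q = 5.67×10⁻⁸ × 1.33 × 1.29×10^13 = 9.74×10^5 W.

Q ≈ 9.74×10^5 W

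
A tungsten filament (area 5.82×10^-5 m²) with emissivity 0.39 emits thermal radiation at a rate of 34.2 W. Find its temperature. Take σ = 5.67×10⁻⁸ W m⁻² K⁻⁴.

From P = εσAT⁴, T = (P / εσA)^(1/4) = (34.2 / (0.39 × 5.67×10⁻⁸ × 5.82×10^-5))^(1/4).
T = (2.66×10^13)^(1/4) = 2270 K.

T ≈ 2270 K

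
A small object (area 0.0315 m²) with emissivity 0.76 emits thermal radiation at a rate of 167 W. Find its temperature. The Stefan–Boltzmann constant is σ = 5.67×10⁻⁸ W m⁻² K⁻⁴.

T ≈ 592 K

From P = εσAT⁴, T = (P / εσA)^(1/4) = (167 / (0.76 × 5.67×10⁻⁸ × 0.0315))^(1/4).
T = (1.23×10^11)^(1/4) = 592 K.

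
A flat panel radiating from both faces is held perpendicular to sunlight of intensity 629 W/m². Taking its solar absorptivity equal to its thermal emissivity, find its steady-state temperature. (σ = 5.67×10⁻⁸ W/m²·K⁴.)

T ≈ 273 K

Absorbed flux αS = emitted flux 2εσT⁴ per unit area; with α = ε this gives T = (S/2σ)^(1/4).
T = (629 / (2 × 5.67×10⁻⁸))^(1/4) = (5.55×10^9)^(1/4).
T = 273 K.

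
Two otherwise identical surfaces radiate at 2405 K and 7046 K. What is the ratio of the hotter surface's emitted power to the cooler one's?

ratio ≈ 73.7

P ∝ T⁴, so the ratio is (7046/2405)⁴ = (2.930)⁴ = 73.7.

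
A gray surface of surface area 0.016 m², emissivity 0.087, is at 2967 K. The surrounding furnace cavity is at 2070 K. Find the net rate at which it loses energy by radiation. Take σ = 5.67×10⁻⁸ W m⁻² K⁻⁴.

Q ≈ 4670 W

Q = εσA(T⁴ − T_s⁴). T⁴ − T_s⁴ = (2967)⁴ − (2070)⁴ = 7.75×10^13 − 1.84×10^13 = 5.91×10^13 K⁴.
Q = 0.087 × 5.67×10⁻⁸ × 0.0160 × 5.91×10^13 = 4670 W.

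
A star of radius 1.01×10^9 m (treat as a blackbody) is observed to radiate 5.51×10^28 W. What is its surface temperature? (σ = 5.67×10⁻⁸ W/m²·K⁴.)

T ≈ 16600 K

A = 4πr² = 4π × (1.01×10^9)² = 1.28×10^19 m².
From P = σAT⁴, T = (P / σA)^(1/4) = (5.51×10^28 / (5.67×10⁻⁸ × 1.28×10^19))^(1/4).
T = (7.58×10^16)^(1/4) = 16600 K.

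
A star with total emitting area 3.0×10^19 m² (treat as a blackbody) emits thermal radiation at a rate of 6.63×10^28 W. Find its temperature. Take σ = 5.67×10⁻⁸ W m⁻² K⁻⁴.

T ≈ 14100 K

From P = σAT⁴, T = (P / σA)^(1/4) = (6.63×10^28 / (5.67×10⁻⁸ × 3.00×10^19))^(1/4).
T = (3.90×10^16)^(1/4) = 14100 K.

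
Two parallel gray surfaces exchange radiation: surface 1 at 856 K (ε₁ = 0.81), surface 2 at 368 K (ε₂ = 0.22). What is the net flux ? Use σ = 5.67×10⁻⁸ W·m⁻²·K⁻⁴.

q ≈ 6150 W/m²

For two large parallel gray plates, q = σ(T₁⁴ − T₂⁴) / (1/ε₁ + 1/ε₂ − 1).
1/ε₁ + 1/ε₂ − 1 = 1/0.81 + 1/0.22 − 1 = 4.780.
T₁⁴ − T₂⁴ = 5.37×10^11 − 1.83×10^10 = 5.19×10^11 K⁴.
q = 5.67×10⁻⁸ × 5.19×10^11 / 4.780 = 6150 W/m².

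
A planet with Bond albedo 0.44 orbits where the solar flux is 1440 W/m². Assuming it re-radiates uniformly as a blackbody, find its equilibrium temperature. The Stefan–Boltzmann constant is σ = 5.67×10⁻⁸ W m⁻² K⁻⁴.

T ≈ 244 K

Power absorbed = (1−a)S·πR²; power emitted = 4πR²σT⁴. Equating and cancelling πR²:
T = ((1−a)S / 4σ)^(1/4) = (806 / (4 × 5.67×10⁻⁸))^(1/4) = (3.56×10^9)^(1/4).
T = 244 K.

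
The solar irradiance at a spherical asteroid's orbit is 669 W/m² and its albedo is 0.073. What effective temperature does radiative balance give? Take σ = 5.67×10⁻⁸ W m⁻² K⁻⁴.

T ≈ 229 K

Power absorbed = (1−a)S·πR²; power emitted = 4πR²σT⁴. Equating and cancelling πR²:
T = ((1−a)S / 4σ)^(1/4) = (620 / (4 × 5.67×10⁻⁸))^(1/4) = (2.73×10^9)^(1/4).
T = 229 K.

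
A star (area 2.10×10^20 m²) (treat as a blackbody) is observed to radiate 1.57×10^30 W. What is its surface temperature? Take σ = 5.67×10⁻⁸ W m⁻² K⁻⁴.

T ≈ 19100 K

From P = σAT⁴, T = (P / σA)^(1/4) = (1.57×10^30 / (5.67×10⁻⁸ × 2.10×10^20))^(1/4).
T = (1.32×10^17)^(1/4) = 19100 K.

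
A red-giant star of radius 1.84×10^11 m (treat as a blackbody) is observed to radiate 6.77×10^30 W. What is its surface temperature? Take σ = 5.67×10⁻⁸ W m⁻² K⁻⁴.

A = 4πr² = 4π × (1.84×10^11)² = 4.25×10^23 m².
From P = σAT⁴, T = (P / σA)^(1/4) = (6.77×10^30 / (5.67×10⁻⁸ × 4.25×10^23))^(1/4).
T = (2.81×10^14)^(1/4) = 4090 K.

T ≈ 4090 K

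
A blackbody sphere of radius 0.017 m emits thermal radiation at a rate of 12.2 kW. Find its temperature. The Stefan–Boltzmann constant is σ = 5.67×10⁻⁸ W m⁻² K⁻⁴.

A = 4πr² = 4π × (0.017)² = 3.63×10^-3 m².
From P = σAT⁴, T = (P / σA)^(1/4) = (12200 / (5.67×10⁻⁸ × 3.63×10^-3))^(1/4).
T = (5.92×10^13)^(1/4) = 2770 K.

T ≈ 2770 K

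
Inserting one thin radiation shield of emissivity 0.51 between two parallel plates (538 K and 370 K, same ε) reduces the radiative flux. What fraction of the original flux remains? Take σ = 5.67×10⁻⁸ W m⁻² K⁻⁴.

With N identical shields there are N+1 = 2 gaps in series, each with the same radiative resistance, so the flux falls to 1/(N+1) of its unshielded value.

ratio ≈ 0.500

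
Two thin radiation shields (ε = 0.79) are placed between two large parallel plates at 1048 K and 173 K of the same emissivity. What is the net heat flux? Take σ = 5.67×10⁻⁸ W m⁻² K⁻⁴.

q ≈ 14900 W/m²

Each of the 3 gaps contributes resistance (2/ε − 1) = 2/0.79 − 1 = 1.532; total = 4.595.
q = σ(T₁⁴ − T₂⁴) / 4.595 = 5.67×10⁻⁸ × 1.21×10^12 / 4.595 = 14900 W/m².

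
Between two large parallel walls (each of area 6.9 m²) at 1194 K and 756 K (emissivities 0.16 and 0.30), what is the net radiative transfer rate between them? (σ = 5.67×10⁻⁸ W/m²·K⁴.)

For two large parallel gray plates, q = σ(T₁⁴ − T₂⁴) / (1/ε₁ + 1/ε₂ − 1).
1/ε₁ + 1/ε₂ − 1 = 1/0.16 + 1/0.30 − 1 = 8.583.
T₁⁴ − T₂⁴ = 2.03×10^12 − 3.27×10^11 = 1.71×10^12 K⁴.
q = 5.67×10⁻⁸ × 1.71×10^12 / 8.583 = 11300 W/m².
Q = q·A = 11300 × 6.9 = 77700 W.

Q ≈ 77700 W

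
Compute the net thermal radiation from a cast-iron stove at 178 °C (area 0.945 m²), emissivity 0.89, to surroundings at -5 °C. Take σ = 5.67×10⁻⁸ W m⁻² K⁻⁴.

Q ≈ 1730 W

Convert: 178 °C = 451 K; -5 °C = 268 K.
Q = εσA(T⁴ − T_s⁴). T⁴ − T_s⁴ = (451)⁴ − (268)⁴ = 4.14×10^10 − 5.16×10^9 = 3.62×10^10 K⁴.
Q = 0.89 × 5.67×10⁻⁸ × 0.945 × 3.62×10^10 = 1730 W.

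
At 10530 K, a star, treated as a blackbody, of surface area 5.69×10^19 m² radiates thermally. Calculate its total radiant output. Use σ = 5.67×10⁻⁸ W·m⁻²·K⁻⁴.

P = σAT⁴ = 5.67×10⁻⁸ × 5.69×10^19 × (10530)⁴ = 5.67×10⁻⁸ × 5.69×10^19 × 1.23×10^16.
P = 3.97×10^28 W.

P ≈ 3.97×10^28 W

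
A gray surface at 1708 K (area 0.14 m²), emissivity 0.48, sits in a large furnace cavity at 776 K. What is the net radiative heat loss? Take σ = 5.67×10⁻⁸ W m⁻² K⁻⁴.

Q = εσA(T⁴ − T_s⁴). T⁴ − T_s⁴ = (1708)⁴ − (776)⁴ = 8.51×10^12 − 3.63×10^11 = 8.15×10^12 K⁴.
Q = 0.48 × 5.67×10⁻⁸ × 0.140 × 8.15×10^12 = 31000 W.

Q ≈ 31000 W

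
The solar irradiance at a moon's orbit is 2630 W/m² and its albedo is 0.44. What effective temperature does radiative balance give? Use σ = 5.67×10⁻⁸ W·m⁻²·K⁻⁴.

Power absorbed = (1−a)S·πR²; power emitted = 4πR²σT⁴. Equating and cancelling πR²:
T = ((1−a)S / 4σ)^(1/4) = (1470 / (4 × 5.67×10⁻⁸))^(1/4) = (6.49×10^9)^(1/4).
T = 284 K.

T ≈ 284 K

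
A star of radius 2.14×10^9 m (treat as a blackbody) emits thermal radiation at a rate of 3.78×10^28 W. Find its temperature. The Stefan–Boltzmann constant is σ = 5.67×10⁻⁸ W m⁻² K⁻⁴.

A = 4πr² = 4π × (2.14×10^9)² = 5.75×10^19 m².
From P = σAT⁴, T = (P / σA)^(1/4) = (3.78×10^28 / (5.67×10⁻⁸ × 5.75×10^19))^(1/4).
T = (1.16×10^16)^(1/4) = 10400 K.

T ≈ 10400 K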